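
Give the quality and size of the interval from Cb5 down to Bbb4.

Descending from Cb5 to Bbb4 is the same interval as ascending Bbb4 to Cb5.
B to C spans two letter names (B-C), so the interval is some kind of second.
Counting semitones, Bbb4→Cb5 is 2, which is the major second.

major second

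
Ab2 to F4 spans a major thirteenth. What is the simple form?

Take out an octave (7 from the number): 13 − 7 = 6.
Quality carries through unchanged, so the simple form is a major sixth.

major 6th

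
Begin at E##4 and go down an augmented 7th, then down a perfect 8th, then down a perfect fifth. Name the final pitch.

B1

Down an augmented seventh from E##4: F#3 (12 semitones down).
A perfect octave down from F#3 is F#2.
F#2 down a perfect fifth → B1 (7 semitones).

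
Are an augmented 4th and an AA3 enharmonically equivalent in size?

Yes

An augmented fourth spans 6 semitones, and a doubly augmented third also spans 6 semitones — they're enharmonic.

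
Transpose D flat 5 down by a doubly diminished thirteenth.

The thirteenth's letter: D down six letter names plus an octave → F.
A doubly diminished thirteenth spans 18 semitones, so from Db5 the target pitch is F##3.

F double-sharp 3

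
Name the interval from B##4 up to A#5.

B to A spans seven letter names (B-C-D-E-F-G-A), so the interval is some kind of seventh.
A major seventh would be 11 semitones; B##4 to A#5 is 9, two semitones narrower, so the interval is diminished.

d7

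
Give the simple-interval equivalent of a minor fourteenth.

minor seventh

Subtracting seven from the interval number removes an octave: 14 − 7 = 7.
That makes a minor fourteenth a compound minor seventh — an octave plus a minor seventh.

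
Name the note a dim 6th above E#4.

Six letter names up from E: C.
A diminished sixth is 7 semitones; 7 semitones up from E#4 gives C5.

C5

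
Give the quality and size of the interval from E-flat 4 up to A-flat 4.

E to A spans four letter names (E-F-G-A) — that makes it a fourth of some quality.
Counting semitones, Eb4→Ab4 is 5, which is the perfect fourth.

P4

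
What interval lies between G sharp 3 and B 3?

minor third

G to B spans three letter names (G-A-B), so the interval is some kind of third.
A major third would be 4 semitones, but G#3 to B3 is 3 — one semitone narrower, making it a minor third.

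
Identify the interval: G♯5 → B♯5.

G to B spans three letter names (G-A-B): a third.
Counting semitones, G#5→B#5 is 4, which is the major third.

major third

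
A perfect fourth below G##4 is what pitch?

D##4

The fourth takes the letter from G down to D.
Moving 5 semitones down from G##4 (the size of a perfect fourth) reaches D##4.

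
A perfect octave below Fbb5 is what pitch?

Fbb4

For an octave the letter name doesn't change: still F, an octave down.
A perfect octave is 12 semitones; 12 semitones down from Fbb5 gives Fbb4.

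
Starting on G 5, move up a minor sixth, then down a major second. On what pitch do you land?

D flat 6

Up a minor sixth from G5: Eb6 (8 semitones up).
Down a major second from Eb6: Db6 (2 semitones down).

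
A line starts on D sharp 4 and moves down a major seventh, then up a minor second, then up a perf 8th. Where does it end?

F 4

Down a major seventh from D#4: E3 (11 semitones down).
E3 up a minor second → F3 (1 semitone).
A perfect octave up from F3 is F4.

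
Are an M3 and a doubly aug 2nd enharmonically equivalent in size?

Yes

A major third spans 4 semitones, and a doubly augmented second also spans 4 semitones — they're enharmonic.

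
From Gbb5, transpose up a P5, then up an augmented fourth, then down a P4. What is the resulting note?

Db6

Up a perfect fifth from Gbb5: Dbb6 (7 semitones up).
An augmented fourth up from Dbb6 is Gb6.
A perfect fourth down from Gb6 is Db6.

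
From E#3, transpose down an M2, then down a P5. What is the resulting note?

E#3 down a major second → D#3 (2 semitones).
D#3 down a perfect fifth → G#2 (7 semitones).

G#2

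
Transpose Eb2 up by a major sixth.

The sixth takes the letter from E up to C.
A major sixth spans 9 semitones, so from Eb2 the target pitch is C3.

C3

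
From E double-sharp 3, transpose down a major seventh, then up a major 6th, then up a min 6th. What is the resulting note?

A major seventh down from E##3 is F##2.
Up a major sixth from F##2: D##3 (9 semitones up).
D##3 up a minor sixth → B#3 (8 semitones).

B sharp 3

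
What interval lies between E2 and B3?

perfect twelfth

E to B spans five letter names (E-F-G-A-B), plus an octave — that makes it a twelfth of some quality.
Counting semitones, E2→B3 is 19, which is the perfect twelfth.
(Equivalently, a compound perfect fifth: a perfect fifth plus an octave.)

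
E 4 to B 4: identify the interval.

perfect fifth

E to B spans five letter names (E-F-G-A-B), so the interval is some kind of fifth.
E4 to B4 is 7 semitones, matching the perfect fifth exactly, so the quality is perfect.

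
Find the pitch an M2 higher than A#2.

Two letter names up from A: B.
Moving 2 semitones up from A#2 (the size of a major second) reaches B#2.

B#2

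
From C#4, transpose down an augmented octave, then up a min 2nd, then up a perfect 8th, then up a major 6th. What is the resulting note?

Bb4

Down an augmented octave from C#4: C3 (13 semitones down).
C3 up a minor second → Db3 (1 semitone).
Up a perfect octave from Db3: Db4 (12 semitones up).
Db4 up a major sixth → Bb4 (9 semitones).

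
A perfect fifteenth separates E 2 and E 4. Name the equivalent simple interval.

perfect octave

Take out an octave (7 from the number): 15 − 7 = 8.
That makes a perfect fifteenth a compound perfect octave — an octave plus a perfect octave.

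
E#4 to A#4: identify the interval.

E to A spans four letter names (E-F-G-A), so the interval is some kind of fourth.
The perfect fourth spans 5 semitones, and E#4 to A#4 is exactly 5 semitones — so this is a perfect fourth.

perfect fourth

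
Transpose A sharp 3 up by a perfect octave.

For an octave the letter name doesn't change: still A, an octave up.
A perfect octave spans 12 semitones, so from A#3 the target pitch is A#4.

A sharp 4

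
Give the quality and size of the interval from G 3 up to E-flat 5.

G to E spans six letter names (G-A-B-C-D-E), plus an octave: a thirteenth.
At 20 semitones, G3→Eb5 falls one short of a major thirteenth: minor.
(Equivalently, a compound minor sixth: a minor sixth plus an octave.)

minor thirteenth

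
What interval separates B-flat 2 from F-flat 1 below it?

Descending from Bb2 to Fb1 is the same interval as ascending Fb1 to Bb2.
F to B spans four letter names (F-G-A-B), plus an octave — that makes it an eleventh of some quality.
Fb1 to Bb2 spans 18 semitones — one semitone wider than the perfect eleventh (17) — giving an augmented eleventh.
(Equivalently, a compound augmented fourth: an augmented fourth plus an octave.)

augmented eleventh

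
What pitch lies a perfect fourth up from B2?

Counting four letter names up from B lands on E.
A perfect fourth is 5 semitones; 5 semitones up from B2 gives E3.

E3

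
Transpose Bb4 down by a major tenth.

Gb3

The tenth's letter: B down three letter names plus an octave → G.
A major tenth spans 16 semitones, so from Bb4 the target pitch is Gb3.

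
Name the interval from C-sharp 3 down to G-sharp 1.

P11

Descending from C#3 to G#1 is the same interval as ascending G#1 to C#3.
G to C spans four letter names (G-A-B-C), plus an octave: an eleventh.
Counting semitones, G#1→C#3 is 17, which is the perfect eleventh.
(Equivalently, a compound perfect fourth: a perfect fourth plus an octave.)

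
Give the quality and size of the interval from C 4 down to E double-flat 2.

augmented 13th

Descending from C4 to Ebb2 is the same interval as ascending Ebb2 to C4.
E to C spans six letter names (E-F-G-A-B-C), plus an octave, so the interval is some kind of thirteenth.
Ebb2 to C4 spans 22 semitones — one semitone wider than the major thirteenth (21) — giving an augmented thirteenth.
(Equivalently, a compound augmented sixth: an augmented sixth plus an octave.)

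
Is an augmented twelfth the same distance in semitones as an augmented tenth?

20 semitones (augmented twelfth) vs 17 semitones (augmented tenth): not equal.

No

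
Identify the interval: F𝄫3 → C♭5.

augmented 12th

F to C spans five letter names (F-G-A-B-C), plus an octave: a twelfth.
The perfect twelfth is 19 semitones; here we have 20, one semitone wider: augmented.
(Equivalently, a compound augmented fifth: an augmented fifth plus an octave.)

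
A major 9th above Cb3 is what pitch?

Db4

Two letters up from C (plus an octave) reaches D.
A major ninth is 14 semitones; 14 semitones up from Cb3 gives Db4.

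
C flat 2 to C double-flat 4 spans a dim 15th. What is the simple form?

Take out an octave (7 from the number): 15 − 7 = 8.
Quality carries through unchanged, so the simple form is a diminished octave.

diminished 8th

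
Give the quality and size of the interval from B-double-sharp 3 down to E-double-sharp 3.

Descending from B##3 to E##3 is the same interval as ascending E##3 to B##3.
E to B spans five letter names (E-F-G-A-B): a fifth.
The perfect fifth spans 7 semitones, and E##3 to B##3 is exactly 7 semitones — so this is a perfect fifth.

perfect fifth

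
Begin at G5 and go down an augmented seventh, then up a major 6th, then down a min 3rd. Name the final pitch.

Down an augmented seventh from G5: Abb4 (12 semitones down).
Abb4 up a major sixth → Fb5 (9 semitones).
Fb5 down a minor third → Db5 (3 semitones).

Db5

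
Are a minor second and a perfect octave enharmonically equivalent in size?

No

1 semitone (minor second) vs 12 semitones (perfect octave): not equal.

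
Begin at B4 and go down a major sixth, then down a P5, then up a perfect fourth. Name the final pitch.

C4

B4 down a major sixth → D4 (9 semitones).
D4 down a perfect fifth → G3 (7 semitones).
Up a perfect fourth from G3: C4 (5 semitones up).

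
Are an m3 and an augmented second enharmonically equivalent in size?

Both span 3 semitones: a minor third and an augmented second are the same chromatic distance.

Yes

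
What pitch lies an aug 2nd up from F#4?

G##4

The second takes the letter from F up to G.
An augmented second is 3 semitones; 3 semitones up from F#4 gives G##4.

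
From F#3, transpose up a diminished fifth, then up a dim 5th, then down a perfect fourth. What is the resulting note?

Db4

Up a diminished fifth from F#3: C4 (6 semitones up).
A diminished fifth up from C4 is Gb4.
Gb4 down a perfect fourth → Db4 (5 semitones).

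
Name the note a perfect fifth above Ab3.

Eb4

Five letter names up from A: E.
Moving 7 semitones up from Ab3 (the size of a perfect fifth) reaches Eb4.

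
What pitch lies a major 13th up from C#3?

A#4

Six letters up from C (plus an octave) reaches A.
Moving 21 semitones up from C#3 (the size of a major thirteenth) reaches A#4.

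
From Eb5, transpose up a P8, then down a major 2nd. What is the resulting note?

Db6

A perfect octave up from Eb5 is Eb6.
Eb6 down a major second → Db6 (2 semitones).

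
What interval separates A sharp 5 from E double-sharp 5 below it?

Descending from A#5 to E##5 is the same interval as ascending E##5 to A#5.
E to A spans four letter names (E-F-G-A), so the interval is some kind of fourth.
A perfect fourth would be 5 semitones; E##5 to A#5 is 4, one semitone narrower, so the interval is diminished.

diminished 4th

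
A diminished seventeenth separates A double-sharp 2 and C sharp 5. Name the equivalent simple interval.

Take out 2 octaves (14 from the number): 17 − 14 = 3.
Quality carries through unchanged, so the simple form is a diminished third.

diminished third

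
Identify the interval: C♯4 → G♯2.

perfect eleventh

Descending from C#4 to G#2 is the same interval as ascending G#2 to C#4.
G to C spans four letter names (G-A-B-C), plus an octave, so the interval is some kind of eleventh.
The perfect eleventh spans 17 semitones, and G#2 to C#4 is exactly 17 semitones — so this is a perfect eleventh.
(Equivalently, a compound perfect fourth: a perfect fourth plus an octave.)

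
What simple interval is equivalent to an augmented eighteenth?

augmented 4th

Take out 2 octaves (14 from the number): 18 − 14 = 4.
So an augmented eighteenth is 2 octaves plus an augmented fourth. The quality is unchanged.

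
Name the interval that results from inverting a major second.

minor seventh

Inverted interval numbers add to nine, so a second pairs with a seventh (2 + 7 = 9).
The quality also flips — major becomes minor — giving a minor seventh.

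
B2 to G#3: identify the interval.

major sixth

B to G spans six letter names (B-C-D-E-F-G), so the interval is some kind of sixth.
Counting semitones, B2→G#3 is 9, which is the major sixth.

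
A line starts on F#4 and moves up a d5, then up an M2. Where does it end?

D5

A diminished fifth up from F#4 is C5.
Up a major second from C5: D5 (2 semitones up).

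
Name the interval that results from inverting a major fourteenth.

First reduce the compound major fourteenth to its simple form, a major seventh.
Inverted interval numbers add to nine, so a seventh pairs with a second (7 + 2 = 9).
Quality inverts too: major becomes minor. That makes the inversion a minor second.

minor 2nd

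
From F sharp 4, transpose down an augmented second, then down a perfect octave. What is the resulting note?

An augmented second down from F#4 is Eb4.
Down a perfect octave from Eb4: Eb3 (12 semitones down).

E flat 3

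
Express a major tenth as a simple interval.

major 3rd

Take out an octave (7 from the number): 10 − 7 = 3.
That makes a major tenth a compound major third — an octave plus a major third.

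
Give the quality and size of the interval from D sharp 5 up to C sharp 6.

minor 7th

D to C spans seven letter names (D-E-F-G-A-B-C) — that makes it a seventh of some quality.
D#5 to C#6 is 10 semitones, a half step short of the major seventh (11), so this is minor.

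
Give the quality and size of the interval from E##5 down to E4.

doubly augmented octave

Descending from E##5 to E4 is the same interval as ascending E4 to E##5.
E to E is the same letter name, plus an octave: an octave.
The perfect octave is 12 semitones; here we have 14, two semitones wider: doubly augmented.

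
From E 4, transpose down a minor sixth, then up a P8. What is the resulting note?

G sharp 4

A minor sixth down from E4 is G#3.
Up a perfect octave from G#3: G#4 (12 semitones up).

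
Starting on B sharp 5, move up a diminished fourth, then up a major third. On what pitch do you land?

G sharp 6

B#5 up a diminished fourth → E6 (4 semitones).
E6 up a major third → G#6 (4 semitones).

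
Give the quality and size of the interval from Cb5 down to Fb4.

P5

Descending from Cb5 to Fb4 is the same interval as ascending Fb4 to Cb5.
F to C spans five letter names (F-G-A-B-C) — that makes it a fifth of some quality.
Fb4 to Cb5 is 7 semitones, matching the perfect fifth exactly, so the quality is perfect.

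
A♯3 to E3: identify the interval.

augmented 4th

Descending from A#3 to E3 is the same interval as ascending E3 to A#3.
E to A spans four letter names (E-F-G-A), so the interval is some kind of fourth.
A perfect fourth would be 5 semitones; E3 to A#3 is 6, one semitone wider, so the interval is augmented.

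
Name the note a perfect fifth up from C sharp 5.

The fifth takes the letter from C up to G.
A perfect fifth spans 7 semitones, so from C#5 the target pitch is G#5.

G sharp 5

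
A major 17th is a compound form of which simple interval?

Subtracting seven from the interval number removes an octave: 17 − 14 = 3.
That makes a major seventeenth a compound major third — 2 octaves plus a major third.

M3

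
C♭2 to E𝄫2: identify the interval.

C to E spans three letter names (C-D-E) — that makes it a third of some quality.
A major third would be 4 semitones, but Cb2 to Ebb2 is 3 — one semitone narrower, making it a minor third.

minor 3rd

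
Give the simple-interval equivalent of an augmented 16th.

Each octave removed subtracts seven from the number: 16 − 14 = 2.
So an augmented sixteenth is 2 octaves plus an augmented second. The quality is unchanged.

augmented second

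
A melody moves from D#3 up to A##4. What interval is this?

A12

D to A spans five letter names (D-E-F-G-A), plus an octave, so the interval is some kind of twelfth.
The perfect twelfth is 19 semitones; here we have 20, one semitone wider: augmented.
(Equivalently, a compound augmented fifth: an augmented fifth plus an octave.)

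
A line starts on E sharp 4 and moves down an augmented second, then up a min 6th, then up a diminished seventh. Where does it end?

E#4 down an augmented second → D4 (3 semitones).
Up a minor sixth from D4: Bb4 (8 semitones up).
Bb4 up a diminished seventh → Abb5 (9 semitones).

A double-flat 5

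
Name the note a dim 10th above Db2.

Three letters up from D (plus an octave) reaches F.
A diminished tenth is 14 semitones; 14 semitones up from Db2 gives Fbb3.

Fbb3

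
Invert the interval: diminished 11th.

augmented fifth

First reduce the compound diminished eleventh to its simple form, a diminished fourth.
The rule of nine gives the new number: 9 − 4 = 5, so a fourth becomes a fifth.
The quality also flips — diminished becomes augmented — giving an augmented fifth.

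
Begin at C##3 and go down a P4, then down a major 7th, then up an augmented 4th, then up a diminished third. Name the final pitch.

C##3 down a perfect fourth → G##2 (5 semitones).
A major seventh down from G##2 is A#1.
An augmented fourth up from A#1 is D##2.
A diminished third up from D##2 is F#2.

F#2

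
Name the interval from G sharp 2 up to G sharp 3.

perfect octave

G to G is the same letter name, plus an octave: an octave.
G#2 to G#3 is 12 semitones, matching the perfect octave exactly, so the quality is perfect.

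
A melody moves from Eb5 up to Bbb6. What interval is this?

d12

E to B spans five letter names (E-F-G-A-B), plus an octave — that makes it a twelfth of some quality.
Eb5 to Bbb6 spans 18 semitones — one semitone narrower than the perfect twelfth (19) — giving a diminished twelfth.
(Equivalently, a compound diminished fifth: a diminished fifth plus an octave.)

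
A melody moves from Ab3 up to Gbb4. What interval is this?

diminished 7th

A to G spans seven letter names (A-B-C-D-E-F-G) — that makes it a seventh of some quality.
Ab3 to Gbb4 spans 9 semitones — two semitones narrower than the major seventh (11) — giving a diminished seventh.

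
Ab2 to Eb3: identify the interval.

perfect fifth

A to E spans five letter names (A-B-C-D-E): a fifth.
Counting semitones, Ab2→Eb3 is 7, which is the perfect fifth.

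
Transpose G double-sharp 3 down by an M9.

Two letters down from G (plus an octave) reaches F.
A major ninth is 14 semitones; 14 semitones down from G##3 gives F##2.

F double-sharp 2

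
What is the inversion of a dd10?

doubly augmented sixth

First reduce the compound doubly diminished tenth to its simple form, a doubly diminished third.
The rule of nine gives the new number: 9 − 3 = 6, so a third becomes a sixth.
Quality inverts too: doubly diminished becomes doubly augmented. That makes the inversion a doubly augmented sixth.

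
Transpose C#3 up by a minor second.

The second takes the letter from C up to D.
A minor second is 1 semitone; 1 semitone up from C#3 gives D3.

D3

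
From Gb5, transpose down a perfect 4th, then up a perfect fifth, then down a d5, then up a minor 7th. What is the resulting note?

C6

A perfect fourth down from Gb5 is Db5.
A perfect fifth up from Db5 is Ab5.
Down a diminished fifth from Ab5: D5 (6 semitones down).
D5 up a minor seventh → C6 (10 semitones).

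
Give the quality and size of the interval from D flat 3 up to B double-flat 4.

m13

D to B spans six letter names (D-E-F-G-A-B), plus an octave: a thirteenth.
Db3 to Bbb4 is 20 semitones, a half step short of the major thirteenth (21), so this is minor.
(Equivalently, a compound minor sixth: a minor sixth plus an octave.)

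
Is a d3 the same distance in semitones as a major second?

A diminished third = 2 semitones = a major second; enharmonically equal.

Yes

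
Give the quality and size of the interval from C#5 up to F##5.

C to F spans four letter names (C-D-E-F), so the interval is some kind of fourth.
A perfect fourth would be 5 semitones; C#5 to F##5 is 6, one semitone wider, so the interval is augmented.

augmented fourth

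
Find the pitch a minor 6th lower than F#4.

A#3

The sixth takes the letter from F down to A.
Moving 8 semitones down from F#4 (the size of a minor sixth) reaches A#3.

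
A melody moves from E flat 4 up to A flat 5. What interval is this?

E to A spans four letter names (E-F-G-A), plus an octave, so the interval is some kind of eleventh.
Counting semitones, Eb4→Ab5 is 17, which is the perfect eleventh.
(Equivalently, a compound perfect fourth: a perfect fourth plus an octave.)

perfect 11th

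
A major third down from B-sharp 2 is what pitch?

Three letter names down from B: G.
A major third is 4 semitones; 4 semitones down from B#2 gives G#2.

G-sharp 2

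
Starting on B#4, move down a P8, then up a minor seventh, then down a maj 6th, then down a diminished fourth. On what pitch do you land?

Down a perfect octave from B#4: B#3 (12 semitones down).
B#3 up a minor seventh → A#4 (10 semitones).
A major sixth down from A#4 is C#4.
C#4 down a diminished fourth → G##3 (4 semitones).

G##3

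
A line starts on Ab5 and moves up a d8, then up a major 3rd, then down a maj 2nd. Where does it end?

Ab5 up a diminished octave → Abb6 (11 semitones).
A major third up from Abb6 is Cb7.
Cb7 down a major second → Bbb6 (2 semitones).

Bbb6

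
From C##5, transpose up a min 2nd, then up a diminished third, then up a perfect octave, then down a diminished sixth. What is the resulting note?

Up a minor second from C##5: D#5 (1 semitone up).
D#5 up a diminished third → F5 (2 semitones).
F5 up a perfect octave → F6 (12 semitones).
F6 down a diminished sixth → A#5 (7 semitones).

A#5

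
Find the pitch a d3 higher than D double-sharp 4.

Three letter names up from D: F.
Moving 2 semitones up from D##4 (the size of a diminished third) reaches F#4.

F sharp 4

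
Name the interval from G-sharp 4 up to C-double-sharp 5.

augmented fourth

G to C spans four letter names (G-A-B-C) — that makes it a fourth of some quality.
G#4 to C##5 spans 6 semitones — one semitone wider than the perfect fourth (5) — giving an augmented fourth.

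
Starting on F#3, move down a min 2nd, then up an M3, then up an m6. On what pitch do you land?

E#4

Down a minor second from F#3: E#3 (1 semitone down).
Up a major third from E#3: G##3 (4 semitones up).
G##3 up a minor sixth → E#4 (8 semitones).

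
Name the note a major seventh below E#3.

F#2

Counting seven letter names down from E lands on F.
Moving 11 semitones down from E#3 (the size of a major seventh) reaches F#2.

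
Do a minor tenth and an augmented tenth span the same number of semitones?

No

15 semitones (minor tenth) vs 17 semitones (augmented tenth): not equal.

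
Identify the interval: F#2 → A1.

Descending from F#2 to A1 is the same interval as ascending A1 to F#2.
A to F spans six letter names (A-B-C-D-E-F), so the interval is some kind of sixth.
A1 to F#2 is 9 semitones, matching the major sixth exactly, so the quality is major.

major sixth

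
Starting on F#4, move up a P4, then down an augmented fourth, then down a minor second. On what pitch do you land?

Up a perfect fourth from F#4: B4 (5 semitones up).
B4 down an augmented fourth → F4 (6 semitones).
Down a minor second from F4: E4 (1 semitone down).

E4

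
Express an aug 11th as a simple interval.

Each octave removed subtracts seven from the number: 11 − 7 = 4.
Quality carries through unchanged, so the simple form is an augmented fourth.

augmented fourth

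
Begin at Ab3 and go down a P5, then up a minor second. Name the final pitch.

Ab3 down a perfect fifth → Db3 (7 semitones).
Up a minor second from Db3: Ebb3 (1 semitone up).

Ebb3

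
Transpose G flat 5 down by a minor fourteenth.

A flat 3

Counting seven letter names plus an octave down from G lands on A.
A minor fourteenth is 22 semitones; 22 semitones down from Gb5 gives Ab3.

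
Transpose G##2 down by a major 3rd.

E#2

The third takes the letter from G down to E.
A major third spans 4 semitones, so from G##2 the target pitch is E#2.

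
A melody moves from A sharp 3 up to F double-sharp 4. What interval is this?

major 6th

A to F spans six letter names (A-B-C-D-E-F) — that makes it a sixth of some quality.
A#3 to F##4 is 9 semitones, matching the major sixth exactly, so the quality is major.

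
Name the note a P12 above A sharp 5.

Five letters up from A (plus an octave) reaches E.
Moving 19 semitones up from A#5 (the size of a perfect twelfth) reaches E#7.

E sharp 7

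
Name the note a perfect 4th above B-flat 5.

The fourth takes the letter from B up to E.
A perfect fourth is 5 semitones; 5 semitones up from Bb5 gives Eb6.

E-flat 6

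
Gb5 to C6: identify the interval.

G to C spans four letter names (G-A-B-C): a fourth.
Gb5 to C6 spans 6 semitones — one semitone wider than the perfect fourth (5) — giving an augmented fourth.

augmented 4th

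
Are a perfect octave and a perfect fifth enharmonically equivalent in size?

No

A perfect octave is 12 semitones but a perfect fifth is 7 semitones — different sizes.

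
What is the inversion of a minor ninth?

major 7th

First reduce the compound minor ninth to its simple form, a minor second.
Interval numbers invert to sum to nine: 2 + 7 = 9, so a second inverts to a seventh.
Quality inverts too: minor becomes major. That makes the inversion a major seventh.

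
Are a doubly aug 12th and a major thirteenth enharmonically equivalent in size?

Yes

A doubly augmented twelfth spans 21 semitones, and a major thirteenth also spans 21 semitones — they're enharmonic.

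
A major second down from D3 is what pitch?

C3

Two letter names down from D: C.
A major second spans 2 semitones, so from D3 the target pitch is C3.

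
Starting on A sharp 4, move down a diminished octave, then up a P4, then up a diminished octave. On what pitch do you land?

D sharp 5

A#4 down a diminished octave → A##3 (11 semitones).
Up a perfect fourth from A##3: D##4 (5 semitones up).
Up a diminished octave from D##4: D#5 (11 semitones up).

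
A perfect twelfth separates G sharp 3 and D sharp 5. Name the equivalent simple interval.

Each octave removed subtracts seven from the number: 12 − 7 = 5.
Quality carries through unchanged, so the simple form is a perfect fifth.

perfect 5th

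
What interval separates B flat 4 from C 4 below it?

Descending from Bb4 to C4 is the same interval as ascending C4 to Bb4.
C to B spans seven letter names (C-D-E-F-G-A-B), so the interval is some kind of seventh.
C4 to Bb4 is 10 semitones, a half step short of the major seventh (11), so this is minor.

minor 7th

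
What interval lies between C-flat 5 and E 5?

augmented third

C to E spans three letter names (C-D-E) — that makes it a third of some quality.
Cb5 to E5 spans 5 semitones — one semitone wider than the major third (4) — giving an augmented third.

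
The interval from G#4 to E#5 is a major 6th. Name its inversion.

minor third

Inverted interval numbers add to nine, so a sixth pairs with a third (6 + 3 = 9).
Quality inverts too: major becomes minor. That makes the inversion a minor third.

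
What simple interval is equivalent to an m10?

minor third

Each octave removed subtracts seven from the number: 10 − 7 = 3.
So a minor tenth is an octave plus a minor third. The quality is unchanged.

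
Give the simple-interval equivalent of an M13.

Take out an octave (7 from the number): 13 − 7 = 6.
So a major thirteenth is an octave plus a major sixth. The quality is unchanged.

major 6th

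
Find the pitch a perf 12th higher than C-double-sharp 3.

Counting five letter names plus an octave up from C lands on G.
Moving 19 semitones up from C##3 (the size of a perfect twelfth) reaches G##4.

G-double-sharp 4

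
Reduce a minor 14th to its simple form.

minor 7th

Each octave removed subtracts seven from the number: 14 − 7 = 7.
That makes a minor fourteenth a compound minor seventh — an octave plus a minor seventh.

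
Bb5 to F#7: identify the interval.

B to F spans five letter names (B-C-D-E-F), plus an octave, so the interval is some kind of twelfth.
Bb5 to F#7 spans 20 semitones — one semitone wider than the perfect twelfth (19) — giving an augmented twelfth.
(Equivalently, a compound augmented fifth: an augmented fifth plus an octave.)

augmented twelfth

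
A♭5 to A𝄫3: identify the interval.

Descending from Ab5 to Abb3 is the same interval as ascending Abb3 to Ab5.
A to A is the same letter name, plus 2 octaves — that makes it a fifteenth of some quality.
The perfect fifteenth is 24 semitones; here we have 25, one semitone wider: augmented.
(Equivalently, a compound augmented octave: an augmented octave plus an octave.)

augmented fifteenth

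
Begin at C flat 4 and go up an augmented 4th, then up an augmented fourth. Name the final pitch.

B 4

Up an augmented fourth from Cb4: F4 (6 semitones up).
An augmented fourth up from F4 is B4.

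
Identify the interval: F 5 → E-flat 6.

minor seventh

F to E spans seven letter names (F-G-A-B-C-D-E), so the interval is some kind of seventh.
A major seventh would be 11 semitones, but F5 to Eb6 is 10 — one semitone narrower, making it a minor seventh.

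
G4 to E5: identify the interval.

G to E spans six letter names (G-A-B-C-D-E): a sixth.
Counting semitones, G4→E5 is 9, which is the major sixth.

major sixth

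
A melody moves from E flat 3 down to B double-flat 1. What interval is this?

augmented eleventh

Descending from Eb3 to Bbb1 is the same interval as ascending Bbb1 to Eb3.
B to E spans four letter names (B-C-D-E), plus an octave, so the interval is some kind of eleventh.
A perfect eleventh would be 17 semitones; Bbb1 to Eb3 is 18, one semitone wider, so the interval is augmented.
(Equivalently, a compound augmented fourth: an augmented fourth plus an octave.)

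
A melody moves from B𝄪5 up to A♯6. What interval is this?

diminished seventh

B to A spans seven letter names (B-C-D-E-F-G-A): a seventh.
A major seventh would be 11 semitones; B##5 to A#6 is 9, two semitones narrower, so the interval is diminished.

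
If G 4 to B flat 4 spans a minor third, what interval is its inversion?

major sixth

Inverted interval numbers add to nine, so a third pairs with a sixth (3 + 6 = 9).
Quality inverts too: minor becomes major. That makes the inversion a major sixth.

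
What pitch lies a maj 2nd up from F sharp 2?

The second takes the letter from F up to G.
A major second is 2 semitones; 2 semitones up from F#2 gives G#2.

G sharp 2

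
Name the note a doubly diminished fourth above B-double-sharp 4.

E 5

Counting four letter names up from B lands on E.
A doubly diminished fourth spans 3 semitones, so from B##4 the target pitch is E5.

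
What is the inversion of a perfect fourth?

perfect fifth

Inverted interval numbers add to nine, so a fourth pairs with a fifth (4 + 5 = 9).
Quality inverts too: perfect stays perfect. That makes the inversion a perfect fifth.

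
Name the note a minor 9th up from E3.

F4

Counting two letter names plus an octave up from E lands on F.
A minor ninth is 13 semitones; 13 semitones up from E3 gives F4.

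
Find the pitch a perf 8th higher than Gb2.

Gb3

The letter stays G (same as the start), shifted an octave up.
A perfect octave spans 12 semitones, so from Gb2 the target pitch is Gb3.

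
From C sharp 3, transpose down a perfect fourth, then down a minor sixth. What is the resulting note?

C#3 down a perfect fourth → G#2 (5 semitones).
G#2 down a minor sixth → B#1 (8 semitones).

B sharp 1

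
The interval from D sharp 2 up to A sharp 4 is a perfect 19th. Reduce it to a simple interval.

perfect fifth

Each octave removed subtracts seven from the number: 19 − 14 = 5.
Quality carries through unchanged, so the simple form is a perfect fifth.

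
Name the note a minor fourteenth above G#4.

F#6

Seven letters up from G (plus an octave) reaches F.
A minor fourteenth spans 22 semitones, so from G#4 the target pitch is F#6.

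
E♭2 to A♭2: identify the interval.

perfect fourth

E to A spans four letter names (E-F-G-A) — that makes it a fourth of some quality.
Eb2 to Ab2 is 5 semitones, matching the perfect fourth exactly, so the quality is perfect.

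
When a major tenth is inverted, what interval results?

First reduce the compound major tenth to its simple form, a major third.
Inverted interval numbers add to nine, so a third pairs with a sixth (3 + 6 = 9).
And major becomes minor under inversion, so we get a minor sixth.

minor 6th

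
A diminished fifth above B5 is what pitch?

Counting five letter names up from B lands on F.
A diminished fifth is 6 semitones; 6 semitones up from B5 gives F6.

F6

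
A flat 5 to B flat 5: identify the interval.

A to B spans two letter names (A-B): a second.
Counting semitones, Ab5→Bb5 is 2, which is the major second.

major second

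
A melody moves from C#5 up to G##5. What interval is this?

augmented fifth

C to G spans five letter names (C-D-E-F-G) — that makes it a fifth of some quality.
A perfect fifth would be 7 semitones; C#5 to G##5 is 8, one semitone wider, so the interval is augmented.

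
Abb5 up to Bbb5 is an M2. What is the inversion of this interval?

The rule of nine gives the new number: 9 − 2 = 7, so a second becomes a seventh.
And major becomes minor under inversion, so we get a minor seventh.

minor seventh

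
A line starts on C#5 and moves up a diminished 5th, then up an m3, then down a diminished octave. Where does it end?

B4

A diminished fifth up from C#5 is G5.
G5 up a minor third → Bb5 (3 semitones).
A diminished octave down from Bb5 is B4.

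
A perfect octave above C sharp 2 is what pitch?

C sharp 3

An octave keeps the letter name C, an octave up from C.
Moving 12 semitones up from C#2 (the size of a perfect octave) reaches C#3.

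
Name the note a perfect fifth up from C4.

The fifth takes the letter from C up to G.
Moving 7 semitones up from C4 (the size of a perfect fifth) reaches G4.

G4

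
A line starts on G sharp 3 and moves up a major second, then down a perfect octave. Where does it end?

G#3 up a major second → A#3 (2 semitones).
A#3 down a perfect octave → A#2 (12 semitones).

A sharp 2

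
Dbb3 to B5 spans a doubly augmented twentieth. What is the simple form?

Subtracting seven from the interval number removes an octave: 20 − 14 = 6.
So a doubly augmented twentieth is 2 octaves plus a doubly augmented sixth. The quality is unchanged.

AA6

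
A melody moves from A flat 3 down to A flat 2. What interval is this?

perfect 8th

Descending from Ab3 to Ab2 is the same interval as ascending Ab2 to Ab3.
A to A is the same letter name, plus an octave: an octave.
The perfect octave spans 12 semitones, and Ab2 to Ab3 is exactly 12 semitones — so this is a perfect octave.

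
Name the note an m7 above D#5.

C#6

Seven letter names up from D: C.
A minor seventh is 10 semitones; 10 semitones up from D#5 gives C#6.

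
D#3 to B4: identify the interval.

m13

D to B spans six letter names (D-E-F-G-A-B), plus an octave — that makes it a thirteenth of some quality.
At 20 semitones, D#3→B4 falls one short of a major thirteenth: minor.
(Equivalently, a compound minor sixth: a minor sixth plus an octave.)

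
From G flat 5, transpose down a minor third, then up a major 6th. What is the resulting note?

Gb5 down a minor third → Eb5 (3 semitones).
A major sixth up from Eb5 is C6.

C 6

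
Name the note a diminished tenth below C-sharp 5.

A-double-sharp 3

Three letters down from C (plus an octave) reaches A.
A diminished tenth is 14 semitones; 14 semitones down from C#5 gives A##3.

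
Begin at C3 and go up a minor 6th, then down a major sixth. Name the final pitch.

Cb3

C3 up a minor sixth → Ab3 (8 semitones).
Ab3 down a major sixth → Cb3 (9 semitones).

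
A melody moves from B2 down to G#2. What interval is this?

Descending from B2 to G#2 is the same interval as ascending G#2 to B2.
G to B spans three letter names (G-A-B), so the interval is some kind of third.
A major third would be 4 semitones, but G#2 to B2 is 3 — one semitone narrower, making it a minor third.

minor third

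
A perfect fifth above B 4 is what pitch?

F-sharp 5

The fifth takes the letter from B up to F.
Moving 7 semitones up from B4 (the size of a perfect fifth) reaches F#5.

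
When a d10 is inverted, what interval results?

A6

First reduce the compound diminished tenth to its simple form, a diminished third.
Interval numbers invert to sum to nine: 3 + 6 = 9, so a third inverts to a sixth.
And diminished becomes augmented under inversion, so we get an augmented sixth.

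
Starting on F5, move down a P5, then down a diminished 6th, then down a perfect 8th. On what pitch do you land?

Down a perfect fifth from F5: Bb4 (7 semitones down).
Down a diminished sixth from Bb4: D#4 (7 semitones down).
Down a perfect octave from D#4: D#3 (12 semitones down).

D#3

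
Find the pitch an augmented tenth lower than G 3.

Three letters down from G (plus an octave) reaches E.
An augmented tenth is 17 semitones; 17 semitones down from G3 gives Ebb2.

E-double-flat 2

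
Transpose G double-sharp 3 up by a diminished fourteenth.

Counting seven letter names plus an octave up from G lands on F.
A diminished fourteenth is 21 semitones; 21 semitones up from G##3 gives F#5.

F sharp 5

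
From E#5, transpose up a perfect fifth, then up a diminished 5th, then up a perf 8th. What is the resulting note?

F#7

E#5 up a perfect fifth → B#5 (7 semitones).
A diminished fifth up from B#5 is F#6.
A perfect octave up from F#6 is F#7.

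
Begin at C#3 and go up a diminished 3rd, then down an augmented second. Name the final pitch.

Up a diminished third from C#3: Eb3 (2 semitones up).
An augmented second down from Eb3 is Dbb3.

Dbb3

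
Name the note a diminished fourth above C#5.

F5

Four letter names up from C: F.
A diminished fourth spans 4 semitones, so from C#5 the target pitch is F5.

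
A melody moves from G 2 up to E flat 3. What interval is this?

G to E spans six letter names (G-A-B-C-D-E): a sixth.
A major sixth would be 9 semitones, but G2 to Eb3 is 8 — one semitone narrower, making it a minor sixth.

m6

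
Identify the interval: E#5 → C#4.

major tenth

Descending from E#5 to C#4 is the same interval as ascending C#4 to E#5.
C to E spans three letter names (C-D-E), plus an octave — that makes it a tenth of some quality.
C#4 to E#5 is 16 semitones, matching the major tenth exactly, so the quality is major.
(Equivalently, a compound major third: a major third plus an octave.)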